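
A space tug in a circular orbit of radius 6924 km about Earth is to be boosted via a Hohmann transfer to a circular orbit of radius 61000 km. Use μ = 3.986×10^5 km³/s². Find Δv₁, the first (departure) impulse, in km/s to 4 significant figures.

Δv₁ = 2.581 km/s

Semi-major axis of the transfer orbit: a_t = (6924 + 61000)/2 = 33962 km.
On the circular orbit at r = 6924 km, v_c = √(μ/r) = 7.58735 km/s.
Transfer-orbit speed at the same r (vis-viva, a = a_t): v_t = √[μ(2/r − 1/a_t)] = 10.1685 km/s.
Δv₁ = |v_t − v_c| = |10.1685 − 7.58735| = 2.581 km/s.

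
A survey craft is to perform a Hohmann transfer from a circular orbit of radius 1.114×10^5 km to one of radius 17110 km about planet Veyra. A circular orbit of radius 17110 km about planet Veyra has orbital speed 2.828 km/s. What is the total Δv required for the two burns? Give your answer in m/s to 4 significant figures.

From the circular-orbit relation v² = μ/r at r = 17110 km: μ = v²r = (2.828)² × 17110 = 1.36839×10^5 km³/s².
Transfer-ellipse semi-major axis a_t = (r₁ + r₂)/2 = (1.114×10^5 + 17110)/2 = 64255 km.
Circular speed at r₁: v₁ = √(μ/r₁) = √(1.36839×10^5/1.114×10^5) = 1.1083 km/s.
On the transfer ellipse at r₁, vis-viva equation gives v_a = √[μ(2/r₁ − 1/a_t)] = 0.57192 km/s.
First burn Δv₁ = |v_a − v₁| = 0.5364 km/s.
At r₂, v₂ = √(μ/r₂) = 2.8280 km/s.
Transfer-orbit speed at r₂: v_p = √[μ(2/r₂ − 1/a_t)] = 3.7236 km/s.
Second burn Δv₂ = |v₂ − v_p| = 0.8956 km/s.
Δv = Δv₁ + Δv₂ = 0.5364 + 0.8956 = 1.432 km/s.

Δv = 1432 m/s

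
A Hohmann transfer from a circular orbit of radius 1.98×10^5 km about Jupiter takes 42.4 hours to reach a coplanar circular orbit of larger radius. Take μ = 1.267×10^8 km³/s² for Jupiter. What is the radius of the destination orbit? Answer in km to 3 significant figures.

Transfer time t = 42.4 hours = 1.5264×10^5 s, and t = π√(a_t³/μ).
So a_t = (μ t²/π²)^(1/3) = (1.267×10^8 × (1.5264×10^5)² / π²)^(1/3) = 6.6876×10^5 km.
Since a_t = (r₁ + r₂)/2, r₂ = 2a_t − r₁ = 2×6.6876×10^5 − 1.980×10^5 = 1.13952×10^6 km.

r₂ = 1.14×10^6 km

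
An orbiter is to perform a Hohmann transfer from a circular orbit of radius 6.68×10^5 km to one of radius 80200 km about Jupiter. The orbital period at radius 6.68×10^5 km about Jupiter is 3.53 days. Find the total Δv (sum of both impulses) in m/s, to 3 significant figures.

Δv = 20700 m/s

From Kepler's third law T² = 4π²r³/μ at r = 6.68×10^5 km, T = 3.53 days = 3.53 × 86400 s = 3.04992×10^5 s: μ = 4π²r³/T² = 1.26506×10^8 km³/s².
Semi-major axis of the transfer orbit: a_t = (6.680×10^5 + 80200)/2 = 3.741×10^5 km.
At r₁ the circular-orbit speed is v₁ = √(μ/r₁) = 13.762 km/s.
On the transfer ellipse at r₁, vis-viva equation gives v_a = √[μ(2/r₁ − 1/a_t)] = 6.3718 km/s.
First burn Δv₁ = |v_a − v₁| = 7.390 km/s.
Circular speed at r₂: v₂ = √(μ/r₂) = 39.716 km/s.
Transfer-orbit speed at r₂: v_p = √[μ(2/r₂ − 1/a_t)] = 53.072 km/s.
Second burn Δv₂ = |v₂ − v_p| = 13.36 km/s.
Total Δv = Δv₁ + Δv₂ = 20.75 km/s.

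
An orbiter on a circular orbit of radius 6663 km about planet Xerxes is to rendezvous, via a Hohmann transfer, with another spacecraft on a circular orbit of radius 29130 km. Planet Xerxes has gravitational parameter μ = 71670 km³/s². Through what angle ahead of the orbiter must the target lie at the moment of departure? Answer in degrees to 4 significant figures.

φ = 93.32°

The Hohmann ellipse has a_t = (r₁ + r₂)/2 = 17896.5 km.
The half-period of the transfer ellipse is t = π√(a_t³/μ) = 28095 s.
Target angular speed ω₂ = √(μ/r₂³) = 5.3847×10^-5 rad/s.
Angle swept by the target during transfer: ω₂·t = 1.5128 rad = 86.68°.
Arrival is 180° from departure on the ellipse, so φ = 180° − 86.68° = 93.32°.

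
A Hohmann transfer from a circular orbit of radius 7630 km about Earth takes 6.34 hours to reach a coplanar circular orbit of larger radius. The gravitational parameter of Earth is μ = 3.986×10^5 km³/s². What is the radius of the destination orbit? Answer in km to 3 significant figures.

Transfer time t = 6.34 hours = 22824 s, and t = π√(a_t³/μ).
So a_t = (μ t²/π²)^(1/3) = (3.986×10^5 × (22824)² / π²)^(1/3) = 27606 km.
Since a_t = (r₁ + r₂)/2, r₂ = 2a_t − r₁ = 2×27606 − 7630 = 47582 km.

r₂ = 47600 km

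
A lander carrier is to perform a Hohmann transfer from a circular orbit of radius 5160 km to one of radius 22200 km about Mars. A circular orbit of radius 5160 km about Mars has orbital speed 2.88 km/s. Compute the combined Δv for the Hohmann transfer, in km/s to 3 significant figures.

Δv = 1.32 km/s

From the circular-orbit relation v² = μ/r at r = 5160 km: μ = v²r = (2.88)² × 5160 = 42799.1 km³/s².
The Hohmann ellipse has a_t = (r₁ + r₂)/2 = 13680 km.
At r₁ the circular-orbit speed is v₁ = √(μ/r₁) = 2.88000 km/s.
Transfer-orbit speed at r₁ (v² = μ(2/r − 1/a)): v_p = √[μ(2/r₁ − 1/a_t)] = 3.66882 km/s.
First burn Δv₁ = |v_p − v₁| = 0.78882 km/s.
At r₂, v₂ = √(μ/r₂) = 1.38848 km/s.
Transfer-orbit speed at r₂: v_a = √[μ(2/r₂ − 1/a_t)] = 0.852752 km/s.
Second burn Δv₂ = |v₂ − v_a| = 0.53573 km/s.
Δv = Δv₁ + Δv₂ = 0.78882 + 0.53573 = 1.325 km/s.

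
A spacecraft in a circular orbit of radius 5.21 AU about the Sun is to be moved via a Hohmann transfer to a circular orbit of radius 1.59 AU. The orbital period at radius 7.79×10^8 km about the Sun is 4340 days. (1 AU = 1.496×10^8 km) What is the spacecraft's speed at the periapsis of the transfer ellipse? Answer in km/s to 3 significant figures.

From Kepler's third law T² = 4π²r³/μ at r = 7.79×10^8 km, T = 4340 days = 4340 × 86400 s = 3.74976×10^8 s: μ = 4π²r³/T² = 1.32729×10^11 km³/s².
In km: r₁ = 5.21 × 1.496×10^8 = 7.79416×10^8 km; r₂ = 1.59 × 1.496×10^8 = 2.37864×10^8 km.
Semi-major axis of the transfer orbit: a_t = (7.79416×10^8 + 2.37864×10^8)/2 = 5.0864×10^8 km.
The periapsis of the transfer ellipse is at r = 2.37864×10^8 km.
From the vis-viva equation, v = √[μ(2/r − 1/a_t)] = 29.24 km/s.

v = 29.2 km/s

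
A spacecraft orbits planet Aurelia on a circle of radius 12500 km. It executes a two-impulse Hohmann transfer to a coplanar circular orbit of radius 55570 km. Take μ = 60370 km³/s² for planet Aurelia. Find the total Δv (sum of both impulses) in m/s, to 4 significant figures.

Δv = 1021 m/s

Transfer-ellipse semi-major axis a_t = (r₁ + r₂)/2 = (12500 + 55570)/2 = 34035 km.
At r₁ the circular-orbit speed is v₁ = √(μ/r₁) = 2.1976 km/s.
Transfer-orbit speed at r₁ (vis-viva equation): v_p = √[μ(2/r₁ − 1/a_t)] = 2.8081 km/s.
First burn Δv₁ = |v_p − v₁| = 0.6105 km/s.
At r₂, v₂ = √(μ/r₂) = 1.0423 km/s.
Transfer-orbit speed at r₂: v_a = √[μ(2/r₂ − 1/a_t)] = 0.63166 km/s.
Second burn Δv₂ = |v₂ − v_a| = 0.4106 km/s.
Total Δv = Δv₁ + Δv₂ = 1.021 km/s.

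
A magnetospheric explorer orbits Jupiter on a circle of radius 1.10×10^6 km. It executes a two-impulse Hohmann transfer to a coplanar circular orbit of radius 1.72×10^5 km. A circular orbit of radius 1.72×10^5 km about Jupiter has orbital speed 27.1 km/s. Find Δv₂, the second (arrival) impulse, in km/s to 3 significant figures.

From the circular-orbit relation v² = μ/r at r = 1.72×10^5 km: μ = v²r = (27.1)² × 1.72×10^5 = 1.26319×10^8 km³/s².
Semi-major axis of the transfer orbit: a_t = (1.100×10^6 + 1.720×10^5)/2 = 6.360×10^5 km.
On the circular orbit at r = 1.720×10^5 km, v_c = √(μ/r) = 27.10 km/s.
Transfer-orbit speed at the same r (vis-viva, a = a_t): v_t = √[μ(2/r − 1/a_t)] = 35.64 km/s.
Δv₂ = |v_t − v_c| = |35.64 − 27.10| = 8.540 km/s.

Δv₂ = 8.54 km/s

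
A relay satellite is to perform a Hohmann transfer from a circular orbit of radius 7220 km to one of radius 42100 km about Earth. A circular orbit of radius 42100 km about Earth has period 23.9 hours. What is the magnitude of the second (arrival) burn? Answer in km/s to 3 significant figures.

Δv₂ = 1.41 km/s

From Kepler's third law T² = 4π²r³/μ at r = 42100 km, T = 23.9 hours = 23.9 × 3600 s = 86040 s: μ = 4π²r³/T² = 3.97929×10^5 km³/s².
The Hohmann ellipse has a_t = (r₁ + r₂)/2 = 24660 km.
On the circular orbit at r = 42100 km, v_c = √(μ/r) = 3.0744 km/s.
Transfer-orbit speed at the same r (vis-viva, a = a_t): v_t = √[μ(2/r − 1/a_t)] = 1.6635 km/s.
Δv₂ = |v_t − v_c| = |1.6635 − 3.0744| = 1.411 km/s.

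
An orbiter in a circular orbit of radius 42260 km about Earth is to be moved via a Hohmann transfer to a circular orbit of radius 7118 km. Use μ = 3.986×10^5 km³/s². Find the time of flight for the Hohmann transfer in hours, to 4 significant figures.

t = 5.362 hours

Transfer-ellipse semi-major axis a_t = (r₁ + r₂)/2 = (42260 + 7118)/2 = 24689 km.
Half the transfer-orbit period gives t = π√(a_t³/μ) = 19304 s.
Converting: 19304 s ÷ 3600 s/hour = 5.362 hours.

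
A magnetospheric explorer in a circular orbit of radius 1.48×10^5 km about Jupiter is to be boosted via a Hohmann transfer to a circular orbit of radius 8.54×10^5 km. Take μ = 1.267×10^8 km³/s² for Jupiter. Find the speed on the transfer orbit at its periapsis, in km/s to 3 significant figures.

Semi-major axis of the transfer orbit: a_t = (1.480×10^5 + 8.540×10^5)/2 = 5.010×10^5 km.
At periapsis, r = 1.480×10^5 km.
Applying v² = μ(2/r − 1/a_t): v = 38.20 km/s.

v = 38.2 km/s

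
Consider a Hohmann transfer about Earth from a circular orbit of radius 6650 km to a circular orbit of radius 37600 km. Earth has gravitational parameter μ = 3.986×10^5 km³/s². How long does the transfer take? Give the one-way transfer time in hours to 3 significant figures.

Transfer-ellipse semi-major axis a_t = (r₁ + r₂)/2 = (6650 + 37600)/2 = 22125 km.
Half the transfer-orbit period gives t = π√(a_t³/μ) = 16380 s.
Converting: 16380 s ÷ 3600 s/hour = 4.55 hours.

t = 4.55 hours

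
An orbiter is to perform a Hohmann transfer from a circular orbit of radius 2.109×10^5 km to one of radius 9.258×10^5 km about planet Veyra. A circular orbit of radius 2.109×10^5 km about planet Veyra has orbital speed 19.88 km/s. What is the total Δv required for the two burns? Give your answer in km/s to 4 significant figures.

Δv = 9.201 km/s

From the circular-orbit relation v² = μ/r at r = 2.109×10^5 km: μ = v²r = (19.88)² × 2.109×10^5 = 8.33507×10^7 km³/s².
Transfer-ellipse semi-major axis a_t = (r₁ + r₂)/2 = (2.109×10^5 + 9.258×10^5)/2 = 5.6835×10^5 km.
Circular speed at r₁: v₁ = √(μ/r₁) = √(8.33507×10^7/2.109×10^5) = 19.880 km/s.
Transfer-orbit speed at r₁ (vis-viva equation): v_p = √[μ(2/r₁ − 1/a_t)] = 25.373 km/s.
First burn Δv₁ = |v_p − v₁| = 5.493 km/s.
At r₂, v₂ = √(μ/r₂) = 9.488 km/s.
Transfer-orbit speed at r₂: v_a = √[μ(2/r₂ − 1/a_t)] = 5.780 km/s.
Second burn Δv₂ = |v₂ − v_a| = 3.708 km/s.
Δv = Δv₁ + Δv₂ = 5.493 + 3.708 = 9.201 km/s.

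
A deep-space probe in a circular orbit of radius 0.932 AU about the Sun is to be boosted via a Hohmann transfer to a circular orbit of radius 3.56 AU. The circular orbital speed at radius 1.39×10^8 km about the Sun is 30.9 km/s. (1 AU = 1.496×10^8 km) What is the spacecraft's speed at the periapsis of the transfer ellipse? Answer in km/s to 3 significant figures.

From the circular-orbit relation v² = μ/r at r = 1.39×10^8 km: μ = v²r = (30.9)² × 1.39×10^8 = 1.32719×10^11 km³/s².
In km: r₁ = 0.932 × 1.496×10^8 = 1.394272×10^8 km; r₂ = 3.56 × 1.496×10^8 = 5.32576×10^8 km.
Semi-major axis of the transfer orbit: a_t = (1.394272×10^8 + 5.32576×10^8)/2 = 3.360016×10^8 km.
At periapsis, r = 1.394272×10^8 km.
From the vis-viva equation, v = √[μ(2/r − 1/a_t)] = 38.84 km/s.

v = 38.8 km/s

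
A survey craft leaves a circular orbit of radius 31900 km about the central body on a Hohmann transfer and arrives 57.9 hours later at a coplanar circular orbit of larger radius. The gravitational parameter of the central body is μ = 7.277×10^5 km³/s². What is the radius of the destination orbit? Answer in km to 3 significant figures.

Transfer time t = 57.9 hours = 2.0844×10^5 s, and t = π√(a_t³/μ).
So a_t = (μ t²/π²)^(1/3) = (7.277×10^5 × (2.0844×10^5)² / π²)^(1/3) = 1.4741×10^5 km.
Since a_t = (r₁ + r₂)/2, r₂ = 2a_t − r₁ = 2×1.4741×10^5 − 31900 = 2.6292×10^5 km.

r₂ = 2.63×10^5 km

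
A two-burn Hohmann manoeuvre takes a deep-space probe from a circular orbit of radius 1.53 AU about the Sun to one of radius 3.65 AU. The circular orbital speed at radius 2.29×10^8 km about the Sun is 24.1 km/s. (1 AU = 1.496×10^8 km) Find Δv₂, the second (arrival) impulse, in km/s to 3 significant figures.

Δv₂ = 3.61 km/s

From the circular-orbit relation v² = μ/r at r = 2.29×10^8 km: μ = v²r = (24.1)² × 2.29×10^8 = 1.33005×10^11 km³/s².
In km: r₁ = 1.53 × 1.496×10^8 = 2.28888×10^8 km; r₂ = 3.65 × 1.496×10^8 = 5.4604×10^8 km.
The Hohmann ellipse has a_t = (r₁ + r₂)/2 = 3.87464×10^8 km.
Circular speed at r = 5.4604×10^8 km: v_c = √(μ/r) = 15.6071 km/s.
Vis-viva on the transfer ellipse at r = 5.4604×10^8 km gives v_t = √[μ(2/r − 1/a_t)] = 11.9955 km/s.
Δv₂ = |v_t − v_c| = |11.9955 − 15.6071| = 3.612 km/s.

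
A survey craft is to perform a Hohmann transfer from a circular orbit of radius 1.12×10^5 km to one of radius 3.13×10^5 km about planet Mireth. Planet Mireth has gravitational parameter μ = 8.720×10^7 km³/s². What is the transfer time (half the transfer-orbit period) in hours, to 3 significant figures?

t = 9.15 hours

The Hohmann ellipse has a_t = (r₁ + r₂)/2 = 2.125×10^5 km.
Half the transfer-orbit period gives t = π√(a_t³/μ) = 32956 s.
Converting: 32956 s ÷ 3600 s/hour = 9.15 hours.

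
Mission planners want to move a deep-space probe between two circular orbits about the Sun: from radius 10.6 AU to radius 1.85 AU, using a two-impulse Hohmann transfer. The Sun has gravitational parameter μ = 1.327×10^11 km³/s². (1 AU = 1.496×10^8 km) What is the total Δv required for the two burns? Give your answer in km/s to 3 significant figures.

In km: r₁ = 10.6 × 1.496×10^8 = 1.58576×10^9 km; r₂ = 1.85 × 1.496×10^8 = 2.7676×10^8 km.
Transfer-ellipse semi-major axis a_t = (r₁ + r₂)/2 = (1.58576×10^9 + 2.7676×10^8)/2 = 9.3126×10^8 km.
At r₁ the circular-orbit speed is v₁ = √(μ/r₁) = 9.148 km/s.
On the transfer ellipse at r₁, v² = μ(2/r − 1/a) gives v_a = √[μ(2/r₁ − 1/a_t)] = 4.987 km/s.
First burn Δv₁ = |v_a − v₁| = 4.161 km/s.
At r₂, v₂ = √(μ/r₂) = 21.897 km/s.
Transfer-orbit speed at r₂: v_p = √[μ(2/r₂ − 1/a_t)] = 28.574 km/s.
Second burn Δv₂ = |v₂ − v_p| = 6.677 km/s.
Total Δv = Δv₁ + Δv₂ = 10.84 km/s.

Δv = 10.8 km/s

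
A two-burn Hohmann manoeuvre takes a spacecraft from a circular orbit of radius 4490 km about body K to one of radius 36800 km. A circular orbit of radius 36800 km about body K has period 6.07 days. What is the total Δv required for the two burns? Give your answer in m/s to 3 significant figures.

From Kepler's third law T² = 4π²r³/μ at r = 36800 km, T = 6.07 days = 6.07 × 86400 s = 5.24448×10^5 s: μ = 4π²r³/T² = 7153.17 km³/s².
Transfer-ellipse semi-major axis a_t = (r₁ + r₂)/2 = (4490 + 36800)/2 = 20645 km.
At r₁ the circular-orbit speed is v₁ = √(μ/r₁) = 1.262194 km/s.
On the transfer ellipse at r₁, v² = μ(2/r − 1/a) gives v_p = √[μ(2/r₁ − 1/a_t)] = 1.685165 km/s.
First burn Δv₁ = |v_p − v₁| = 0.422971 km/s.
At r₂, v₂ = √(μ/r₂) = 0.4408849 km/s.
Transfer-orbit speed at r₂: v_a = √[μ(2/r₂ − 1/a_t)] = 0.2056085 km/s.
Second burn Δv₂ = |v₂ − v_a| = 0.235276 km/s.
Total Δv = Δv₁ + Δv₂ = 0.6582 km/s.

Δv = 658 m/s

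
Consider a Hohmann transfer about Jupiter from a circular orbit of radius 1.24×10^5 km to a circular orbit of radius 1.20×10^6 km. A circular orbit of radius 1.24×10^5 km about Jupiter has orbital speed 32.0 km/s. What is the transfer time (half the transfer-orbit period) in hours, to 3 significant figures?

From the circular-orbit relation v² = μ/r at r = 1.24×10^5 km: μ = v²r = (32.0)² × 1.24×10^5 = 1.26976×10^8 km³/s².
Semi-major axis of the transfer orbit: a_t = (1.240×10^5 + 1.200×10^6)/2 = 6.620×10^5 km.
Transfer time t = π√(a_t³/μ) = π√((6.620×10^5)³ / 1.26976×10^8) = 1.502×10^5 s.
Converting: 1.502×10^5 s ÷ 3600 s/hour = 41.7 hours.

t = 41.7 hours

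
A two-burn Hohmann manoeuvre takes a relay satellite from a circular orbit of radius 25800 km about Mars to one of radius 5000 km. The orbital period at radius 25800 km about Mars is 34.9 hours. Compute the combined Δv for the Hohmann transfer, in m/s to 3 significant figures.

Δv = 1420 m/s

From Kepler's third law T² = 4π²r³/μ at r = 25800 km, T = 34.9 hours = 34.9 × 3600 s = 1.2564×10^5 s: μ = 4π²r³/T² = 42950.0 km³/s².
Transfer-ellipse semi-major axis a_t = (r₁ + r₂)/2 = (25800 + 5000)/2 = 15400 km.
Circular speed at r₁: v₁ = √(μ/r₁) = √(42950.0/25800) = 1.29024 km/s.
Transfer-orbit speed at r₁ (vis-viva): v_a = √[μ(2/r₁ − 1/a_t)] = 0.735184 km/s.
First burn Δv₁ = |v_a − v₁| = 0.5551 km/s.
At r₂, v₂ = √(μ/r₂) = 2.9309 km/s.
Transfer-orbit speed at r₂: v_p = √[μ(2/r₂ − 1/a_t)] = 3.7936 km/s.
Second burn Δv₂ = |v₂ − v_p| = 0.8627 km/s.
Total Δv = Δv₁ + Δv₂ = 1.418 km/s.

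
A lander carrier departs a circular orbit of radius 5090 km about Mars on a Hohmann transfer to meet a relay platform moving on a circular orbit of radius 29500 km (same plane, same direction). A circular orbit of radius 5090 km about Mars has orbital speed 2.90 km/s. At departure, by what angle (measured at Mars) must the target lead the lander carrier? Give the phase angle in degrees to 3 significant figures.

φ = 99.2°

From the circular-orbit relation v² = μ/r at r = 5090 km: μ = v²r = (2.90)² × 5090 = 42806.9 km³/s².
Semi-major axis of the transfer orbit: a_t = (5090 + 29500)/2 = 17295 km.
Transfer time t = π√(a_t³/μ) = 34540 s.
The target's mean motion on its circular orbit is ω₂ = √(μ/r₂³) = 4.083×10^-5 rad/s.
Angle swept by the target during transfer: ω₂·t = 1.4103 rad = 80.80°.
The lander carrier traverses 180° on the transfer ellipse, so the target must lead by 180° − 80.80° = 99.2°.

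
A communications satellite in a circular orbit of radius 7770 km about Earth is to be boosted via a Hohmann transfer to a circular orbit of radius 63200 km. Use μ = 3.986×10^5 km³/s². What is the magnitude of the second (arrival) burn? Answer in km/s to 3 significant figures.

Transfer-ellipse semi-major axis a_t = (r₁ + r₂)/2 = (7770 + 63200)/2 = 35485 km.
On the circular orbit at r = 63200 km, v_c = √(μ/r) = 2.511 km/s.
Vis-viva on the transfer ellipse at r = 63200 km gives v_t = √[μ(2/r − 1/a_t)] = 1.175 km/s.
Δv₂ = |v_t − v_c| = |1.175 − 2.511| = 1.336 km/s.

Δv₂ = 1.34 km/s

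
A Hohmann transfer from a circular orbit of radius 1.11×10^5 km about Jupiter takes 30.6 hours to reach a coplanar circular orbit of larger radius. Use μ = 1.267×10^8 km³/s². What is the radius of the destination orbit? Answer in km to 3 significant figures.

r₂ = 9.65×10^5 km

Transfer time t = 30.6 hours = 1.1016×10^5 s, and t = π√(a_t³/μ).
So a_t = (μ t²/π²)^(1/3) = (1.267×10^8 × (1.1016×10^5)² / π²)^(1/3) = 5.3807×10^5 km.
Since a_t = (r₁ + r₂)/2, r₂ = 2a_t − r₁ = 2×5.3807×10^5 − 1.110×10^5 = 9.6514×10^5 km.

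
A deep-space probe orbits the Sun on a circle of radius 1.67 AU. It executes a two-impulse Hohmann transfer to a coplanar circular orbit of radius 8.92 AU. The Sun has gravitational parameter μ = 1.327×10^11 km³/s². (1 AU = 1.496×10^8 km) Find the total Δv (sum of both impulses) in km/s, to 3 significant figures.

Δv = 11.2 km/s

In km: r₁ = 1.67 × 1.496×10^8 = 2.49832×10^8 km; r₂ = 8.92 × 1.496×10^8 = 1.334432×10^9 km.
The Hohmann ellipse has a_t = (r₁ + r₂)/2 = 7.92132×10^8 km.
Circular speed at r₁: v₁ = √(μ/r₁) = √(1.327×10^11/2.49832×10^8) = 23.047 km/s.
Transfer-orbit speed at r₁ (vis-viva): v_p = √[μ(2/r₁ − 1/a_t)] = 29.913 km/s.
First burn Δv₁ = |v_p − v₁| = 6.866 km/s.
At r₂, v₂ = √(μ/r₂) = 9.972 km/s.
Transfer-orbit speed at r₂: v_a = √[μ(2/r₂ − 1/a_t)] = 5.600 km/s.
Second burn Δv₂ = |v₂ − v_a| = 4.372 km/s.
Total Δv = Δv₁ + Δv₂ = 11.24 km/s.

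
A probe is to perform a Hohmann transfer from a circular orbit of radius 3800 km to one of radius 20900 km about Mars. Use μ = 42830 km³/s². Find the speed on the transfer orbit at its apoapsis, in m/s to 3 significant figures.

v = 794 m/s

Semi-major axis of the transfer orbit: a_t = (3800 + 20900)/2 = 12350 km.
At apoapsis, r = 20900 km.
From the vis-viva equation, v = √[μ(2/r − 1/a_t)] = 0.7941 km/s.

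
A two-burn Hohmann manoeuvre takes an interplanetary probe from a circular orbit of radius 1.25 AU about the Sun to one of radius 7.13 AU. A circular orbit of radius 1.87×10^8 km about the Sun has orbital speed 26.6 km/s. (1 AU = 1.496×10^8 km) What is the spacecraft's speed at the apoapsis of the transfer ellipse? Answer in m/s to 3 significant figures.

From the circular-orbit relation v² = μ/r at r = 1.87×10^8 km: μ = v²r = (26.6)² × 1.87×10^8 = 1.32314×10^11 km³/s².
In km: r₁ = 1.25 × 1.496×10^8 = 1.870×10^8 km; r₂ = 7.13 × 1.496×10^8 = 1.066648×10^9 km.
Semi-major axis of the transfer orbit: a_t = (1.870×10^8 + 1.066648×10^9)/2 = 6.26824×10^8 km.
At apoapsis, r = 1.066648×10^9 km.
From the vis-viva equation, v = √[μ(2/r − 1/a_t)] = 6.083 km/s.

v = 6080 m/s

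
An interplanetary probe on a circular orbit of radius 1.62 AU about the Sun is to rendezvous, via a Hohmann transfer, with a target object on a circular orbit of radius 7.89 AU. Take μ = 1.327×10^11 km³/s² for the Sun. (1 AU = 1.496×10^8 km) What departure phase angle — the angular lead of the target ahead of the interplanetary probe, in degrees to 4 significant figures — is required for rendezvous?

In km: r₁ = 1.62 × 1.496×10^8 = 2.42352×10^8 km; r₂ = 7.89 × 1.496×10^8 = 1.180344×10^9 km.
Semi-major axis of the transfer orbit: a_t = (2.42352×10^8 + 1.180344×10^9)/2 = 7.11348×10^8 km.
The half-period of the transfer ellipse is t = π√(a_t³/μ) = 1.6362×10^8 s.
Target angular speed ω₂ = √(μ/r₂³) = 8.9830×10^-9 rad/s.
Angle swept by the target during transfer: ω₂·t = 1.4698 rad = 84.21°.
The interplanetary probe traverses 180° on the transfer ellipse, so the target must lead by 180° − 84.21° = 95.79°.

φ = 95.79°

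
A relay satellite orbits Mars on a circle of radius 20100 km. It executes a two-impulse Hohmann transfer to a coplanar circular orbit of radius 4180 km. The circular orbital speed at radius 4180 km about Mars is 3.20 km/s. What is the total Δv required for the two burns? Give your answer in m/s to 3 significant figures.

Δv = 1520 m/s

From the circular-orbit relation v² = μ/r at r = 4180 km: μ = v²r = (3.20)² × 4180 = 42803.2 km³/s².
Transfer-ellipse semi-major axis a_t = (r₁ + r₂)/2 = (20100 + 4180)/2 = 12140 km.
At r₁ the circular-orbit speed is v₁ = √(μ/r₁) = 1.459285 km/s.
On the transfer ellipse at r₁, vis-viva gives v_a = √[μ(2/r₁ − 1/a_t)] = 0.8562861 km/s.
First burn Δv₁ = |v_a − v₁| = 0.60300 km/s.
Circular speed at r₂: v₂ = √(μ/r₂) = 3.20000 km/s.
Transfer-orbit speed at r₂: v_p = √[μ(2/r₂ − 1/a_t)] = 4.11755 km/s.
Second burn Δv₂ = |v₂ − v_p| = 0.91755 km/s.
Δv = Δv₁ + Δv₂ = 0.60300 + 0.91755 = 1.521 km/s.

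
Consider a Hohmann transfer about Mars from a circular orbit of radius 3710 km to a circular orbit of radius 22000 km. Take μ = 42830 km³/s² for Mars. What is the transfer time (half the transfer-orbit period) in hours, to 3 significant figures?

The Hohmann ellipse has a_t = (r₁ + r₂)/2 = 12855 km.
By Kepler's third law the transfer-orbit period is T = 2π√(a_t³/μ), so t = T/2 = 22130 s.
Converting: 22130 s ÷ 3600 s/hour = 6.15 hours.

t = 6.15 hours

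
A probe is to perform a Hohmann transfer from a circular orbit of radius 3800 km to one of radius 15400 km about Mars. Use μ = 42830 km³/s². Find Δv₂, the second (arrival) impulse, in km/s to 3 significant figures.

Δv₂ = 0.618 km/s

Transfer-ellipse semi-major axis a_t = (r₁ + r₂)/2 = (3800 + 15400)/2 = 9600 km.
Circular speed at r = 15400 km: v_c = √(μ/r) = 1.6677 km/s.
Transfer-orbit speed at the same r (vis-viva, a = a_t): v_t = √[μ(2/r − 1/a_t)] = 1.0492 km/s.
Δv₂ = |v_t − v_c| = |1.0492 − 1.6677| = 0.6185 km/s.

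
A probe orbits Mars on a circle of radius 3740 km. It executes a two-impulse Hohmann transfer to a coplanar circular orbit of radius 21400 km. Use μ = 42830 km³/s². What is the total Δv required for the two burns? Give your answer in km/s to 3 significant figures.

The Hohmann ellipse has a_t = (r₁ + r₂)/2 = 12570 km.
Circular speed at r₁: v₁ = √(μ/r₁) = √(42830/3740) = 3.384 km/s.
On the transfer ellipse at r₁, vis-viva gives v_p = √[μ(2/r₁ − 1/a_t)] = 4.415 km/s.
First burn Δv₁ = |v_p − v₁| = 1.031 km/s.
Circular speed at r₂: v₂ = √(μ/r₂) = 1.4147 km/s.
Transfer-orbit speed at r₂: v_a = √[μ(2/r₂ − 1/a_t)] = 0.77168 km/s.
Second burn Δv₂ = |v₂ − v_a| = 0.6430 km/s.
Total Δv = Δv₁ + Δv₂ = 1.674 km/s.

Δv = 1.67 km/s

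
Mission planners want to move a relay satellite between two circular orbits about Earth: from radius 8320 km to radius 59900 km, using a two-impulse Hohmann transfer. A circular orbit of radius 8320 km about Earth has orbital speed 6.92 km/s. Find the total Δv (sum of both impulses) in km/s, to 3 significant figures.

From the circular-orbit relation v² = μ/r at r = 8320 km: μ = v²r = (6.92)² × 8320 = 3.98415×10^5 km³/s².
Transfer-ellipse semi-major axis a_t = (r₁ + r₂)/2 = (8320 + 59900)/2 = 34110 km.
At r₁ the circular-orbit speed is v₁ = √(μ/r₁) = 6.920 km/s.
On the transfer ellipse at r₁, vis-viva gives v_p = √[μ(2/r₁ − 1/a_t)] = 9.170 km/s.
First burn Δv₁ = |v_p − v₁| = 2.250 km/s.
At r₂, v₂ = √(μ/r₂) = 2.579 km/s.
Transfer-orbit speed at r₂: v_a = √[μ(2/r₂ − 1/a_t)] = 1.274 km/s.
Second burn Δv₂ = |v₂ − v_a| = 1.305 km/s.
Δv = Δv₁ + Δv₂ = 2.250 + 1.305 = 3.555 km/s.

Δv = 3.56 km/s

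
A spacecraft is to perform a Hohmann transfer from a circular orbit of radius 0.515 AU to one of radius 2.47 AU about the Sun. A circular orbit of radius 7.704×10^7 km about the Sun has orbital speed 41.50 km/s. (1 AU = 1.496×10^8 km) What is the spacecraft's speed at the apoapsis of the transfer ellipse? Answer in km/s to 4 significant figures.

v = 11.13 km/s

From the circular-orbit relation v² = μ/r at r = 7.704×10^7 km: μ = v²r = (41.50)² × 7.704×10^7 = 1.32682×10^11 km³/s².
In km: r₁ = 0.515 × 1.496×10^8 = 7.7044×10^7 km; r₂ = 2.47 × 1.496×10^8 = 3.69512×10^8 km.
Transfer-ellipse semi-major axis a_t = (r₁ + r₂)/2 = (7.7044×10^7 + 3.69512×10^8)/2 = 2.23278×10^8 km.
The apoapsis of the transfer ellipse is at r = 3.69512×10^8 km.
Applying v² = μ(2/r − 1/a_t): v = 11.13 km/s.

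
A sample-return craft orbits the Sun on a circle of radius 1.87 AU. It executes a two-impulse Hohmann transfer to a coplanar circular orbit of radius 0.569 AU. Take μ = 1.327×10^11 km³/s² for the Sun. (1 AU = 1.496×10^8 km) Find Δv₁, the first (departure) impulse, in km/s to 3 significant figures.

In km: r₁ = 1.87 × 1.496×10^8 = 2.79752×10^8 km; r₂ = 0.569 × 1.496×10^8 = 8.51224×10^7 km.
Transfer-ellipse semi-major axis a_t = (r₁ + r₂)/2 = (2.79752×10^8 + 8.51224×10^7)/2 = 1.824372×10^8 km.
Circular speed at r = 2.79752×10^8 km: v_c = √(μ/r) = 21.780 km/s.
Vis-viva on the transfer ellipse at r = 2.79752×10^8 km gives v_t = √[μ(2/r − 1/a_t)] = 14.877 km/s.
Δv₁ = |v_t − v_c| = |14.877 − 21.780| = 6.903 km/s.

Δv₁ = 6.90 km/s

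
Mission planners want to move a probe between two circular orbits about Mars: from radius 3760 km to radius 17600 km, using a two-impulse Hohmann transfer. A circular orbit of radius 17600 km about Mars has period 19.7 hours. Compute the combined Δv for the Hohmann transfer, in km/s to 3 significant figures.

From Kepler's third law T² = 4π²r³/μ at r = 17600 km, T = 19.7 hours = 19.7 × 3600 s = 70920 s: μ = 4π²r³/T² = 42791.8 km³/s².
Transfer-ellipse semi-major axis a_t = (r₁ + r₂)/2 = (3760 + 17600)/2 = 10680 km.
At r₁ the circular-orbit speed is v₁ = √(μ/r₁) = 3.373543 km/s.
Transfer-orbit speed at r₁ (vis-viva): v_p = √[μ(2/r₁ − 1/a_t)] = 4.330688 km/s.
First burn Δv₁ = |v_p − v₁| = 0.9571 km/s.
At r₂, v₂ = √(μ/r₂) = 1.5593 km/s.
Transfer-orbit speed at r₂: v_a = √[μ(2/r₂ − 1/a_t)] = 0.92519 km/s.
Second burn Δv₂ = |v₂ − v_a| = 0.6341 km/s.
Total Δv = Δv₁ + Δv₂ = 1.591 km/s.

Δv = 1.59 km/s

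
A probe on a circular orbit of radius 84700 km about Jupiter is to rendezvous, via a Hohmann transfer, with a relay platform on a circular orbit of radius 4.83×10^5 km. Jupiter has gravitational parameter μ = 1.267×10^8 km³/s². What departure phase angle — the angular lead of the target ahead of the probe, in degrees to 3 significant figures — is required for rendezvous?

Transfer-ellipse semi-major axis a_t = (r₁ + r₂)/2 = (84700 + 4.830×10^5)/2 = 2.8385×10^5 km.
Transfer time t = π√(a_t³/μ) = 42210 s.
Target angular speed ω₂ = √(μ/r₂³) = 3.353×10^-5 rad/s.
Angle swept by the target during transfer: ω₂·t = 1.4153 rad = 81.09°.
Arrival is 180° from departure on the ellipse, so φ = 180° − 81.09° = 98.9°.

φ = 98.9°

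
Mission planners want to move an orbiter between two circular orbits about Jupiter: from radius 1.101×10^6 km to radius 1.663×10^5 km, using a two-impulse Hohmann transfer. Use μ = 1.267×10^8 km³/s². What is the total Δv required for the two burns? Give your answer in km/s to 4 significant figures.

Δv = 14.01 km/s

Transfer-ellipse semi-major axis a_t = (r₁ + r₂)/2 = (1.101×10^6 + 1.663×10^5)/2 = 6.3365×10^5 km.
At r₁ the circular-orbit speed is v₁ = √(μ/r₁) = 10.7274 km/s.
Transfer-orbit speed at r₁ (vis-viva): v_a = √[μ(2/r₁ − 1/a_t)] = 5.49561 km/s.
First burn Δv₁ = |v_a − v₁| = 5.232 km/s.
At r₂, v₂ = √(μ/r₂) = 27.602 km/s.
Transfer-orbit speed at r₂: v_p = √[μ(2/r₂ − 1/a_t)] = 36.384 km/s.
Second burn Δv₂ = |v₂ − v_p| = 8.782 km/s.
Δv = Δv₁ + Δv₂ = 5.232 + 8.782 = 14.01 km/s.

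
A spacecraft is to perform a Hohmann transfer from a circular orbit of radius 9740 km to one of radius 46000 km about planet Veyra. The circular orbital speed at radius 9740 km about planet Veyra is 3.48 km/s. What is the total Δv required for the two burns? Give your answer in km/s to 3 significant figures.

From the circular-orbit relation v² = μ/r at r = 9740 km: μ = v²r = (3.48)² × 9740 = 1.17955×10^5 km³/s².
Transfer-ellipse semi-major axis a_t = (r₁ + r₂)/2 = (9740 + 46000)/2 = 27870 km.
Circular speed at r₁: v₁ = √(μ/r₁) = √(1.17955×10^5/9740) = 3.48000 km/s.
On the transfer ellipse at r₁, vis-viva gives v_p = √[μ(2/r₁ − 1/a_t)] = 4.47085 km/s.
First burn Δv₁ = |v_p − v₁| = 0.99085 km/s.
Circular speed at r₂: v₂ = √(μ/r₂) = 1.601326 km/s.
Transfer-orbit speed at r₂: v_a = √[μ(2/r₂ − 1/a_t)] = 0.9466530 km/s.
Second burn Δv₂ = |v₂ − v_a| = 0.65467 km/s.
Total Δv = Δv₁ + Δv₂ = 1.646 km/s.

Δv = 1.65 km/s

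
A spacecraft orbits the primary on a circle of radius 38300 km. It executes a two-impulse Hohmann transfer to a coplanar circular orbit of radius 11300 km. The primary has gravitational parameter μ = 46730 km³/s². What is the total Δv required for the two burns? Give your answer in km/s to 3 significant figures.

Semi-major axis of the transfer orbit: a_t = (38300 + 11300)/2 = 24800 km.
Circular speed at r₁: v₁ = √(μ/r₁) = √(46730/38300) = 1.1046 km/s.
Transfer-orbit speed at r₁ (vis-viva): v_a = √[μ(2/r₁ − 1/a_t)] = 0.74561 km/s.
First burn Δv₁ = |v_a − v₁| = 0.3590 km/s.
At r₂, v₂ = √(μ/r₂) = 2.0336 km/s.
Transfer-orbit speed at r₂: v_p = √[μ(2/r₂ − 1/a_t)] = 2.5272 km/s.
Second burn Δv₂ = |v₂ − v_p| = 0.4936 km/s.
Total Δv = Δv₁ + Δv₂ = 0.8526 km/s.

Δv = 0.853 km/s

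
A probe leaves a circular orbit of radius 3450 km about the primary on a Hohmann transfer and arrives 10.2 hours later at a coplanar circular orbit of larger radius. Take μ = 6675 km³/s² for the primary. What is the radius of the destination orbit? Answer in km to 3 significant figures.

r₂ = 15900 km

Transfer time t = 10.2 hours = 36720 s, and t = π√(a_t³/μ).
So a_t = (μ t²/π²)^(1/3) = (6675 × (36720)² / π²)^(1/3) = 9697.3 km.
Since a_t = (r₁ + r₂)/2, r₂ = 2a_t − r₁ = 2×9697.3 − 3450 = 15944.6 km.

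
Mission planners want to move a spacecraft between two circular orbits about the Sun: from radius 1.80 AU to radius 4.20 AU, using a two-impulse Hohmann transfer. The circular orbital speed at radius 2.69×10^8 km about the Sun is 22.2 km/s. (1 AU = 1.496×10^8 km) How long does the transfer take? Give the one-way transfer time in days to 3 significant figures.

From the circular-orbit relation v² = μ/r at r = 2.69×10^8 km: μ = v²r = (22.2)² × 2.69×10^8 = 1.32574×10^11 km³/s².
In km: r₁ = 1.80 × 1.496×10^8 = 2.6928×10^8 km; r₂ = 4.20 × 1.496×10^8 = 6.2832×10^8 km.
The Hohmann ellipse has a_t = (r₁ + r₂)/2 = 4.488×10^8 km.
By Kepler's third law the transfer-orbit period is T = 2π√(a_t³/μ), so t = T/2 = 8.2035×10^7 s.
Converting: 8.2035×10^7 s ÷ 86400 s/day = 949 days.

t = 949 days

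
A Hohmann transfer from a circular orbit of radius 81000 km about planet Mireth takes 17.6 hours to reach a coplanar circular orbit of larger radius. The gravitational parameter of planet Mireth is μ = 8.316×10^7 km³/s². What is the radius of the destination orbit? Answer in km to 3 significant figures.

r₂ = 5.66×10^5 km

Transfer time t = 17.6 hours = 63360 s, and t = π√(a_t³/μ).
So a_t = (μ t²/π²)^(1/3) = (8.316×10^7 × (63360)² / π²)^(1/3) = 3.2341×10^5 km.
Since a_t = (r₁ + r₂)/2, r₂ = 2a_t − r₁ = 2×3.2341×10^5 − 81000 = 5.6582×10^5 km.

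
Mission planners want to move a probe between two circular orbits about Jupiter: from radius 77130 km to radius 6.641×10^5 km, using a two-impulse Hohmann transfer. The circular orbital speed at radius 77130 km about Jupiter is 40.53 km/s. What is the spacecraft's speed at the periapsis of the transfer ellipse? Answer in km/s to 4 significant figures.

From the circular-orbit relation v² = μ/r at r = 77130 km: μ = v²r = (40.53)² × 77130 = 1.26700×10^8 km³/s².
Semi-major axis of the transfer orbit: a_t = (77130 + 6.641×10^5)/2 = 3.70615×10^5 km.
The periapsis of the transfer ellipse is at r = 77130 km.
Applying v² = μ(2/r − 1/a_t): v = 54.25 km/s.

v = 54.25 km/s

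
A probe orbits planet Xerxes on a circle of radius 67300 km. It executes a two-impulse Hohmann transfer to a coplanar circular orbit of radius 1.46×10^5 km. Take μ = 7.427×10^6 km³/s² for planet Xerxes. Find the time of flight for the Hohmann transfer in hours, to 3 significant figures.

t = 11.2 hours

Transfer-ellipse semi-major axis a_t = (r₁ + r₂)/2 = (67300 + 1.460×10^5)/2 = 1.0665×10^5 km.
Half the transfer-orbit period gives t = π√(a_t³/μ) = 40150 s.
Converting: 40150 s ÷ 3600 s/hour = 11.2 hours.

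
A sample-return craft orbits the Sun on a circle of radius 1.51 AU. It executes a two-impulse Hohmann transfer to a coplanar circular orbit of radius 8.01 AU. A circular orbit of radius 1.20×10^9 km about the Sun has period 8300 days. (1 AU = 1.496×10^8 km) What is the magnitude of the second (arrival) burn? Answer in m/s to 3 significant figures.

Δv₂ = 4600 m/s

From Kepler's third law T² = 4π²r³/μ at r = 1.20×10^9 km, T = 8300 days = 8300 × 86400 s = 7.1712×10^8 s: μ = 4π²r³/T² = 1.32654×10^11 km³/s².
In km: r₁ = 1.51 × 1.496×10^8 = 2.25896×10^8 km; r₂ = 8.01 × 1.496×10^8 = 1.198296×10^9 km.
Transfer-ellipse semi-major axis a_t = (r₁ + r₂)/2 = (2.25896×10^8 + 1.198296×10^9)/2 = 7.12096×10^8 km.
On the circular orbit at r = 1.198296×10^9 km, v_c = √(μ/r) = 10.5215 km/s.
Vis-viva on the transfer ellipse at r = 1.198296×10^9 km gives v_t = √[μ(2/r − 1/a_t)] = 5.92602 km/s.
Δv₂ = |v_t − v_c| = |5.92602 − 10.5215| = 4.595 km/s.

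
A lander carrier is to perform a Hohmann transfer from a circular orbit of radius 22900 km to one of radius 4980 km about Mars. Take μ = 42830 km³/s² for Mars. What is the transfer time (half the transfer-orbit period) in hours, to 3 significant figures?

The Hohmann ellipse has a_t = (r₁ + r₂)/2 = 13940 km.
By Kepler's third law the transfer-orbit period is T = 2π√(a_t³/μ), so t = T/2 = 24980 s.
Converting: 24980 s ÷ 3600 s/hour = 6.94 hours.

t = 6.94 hours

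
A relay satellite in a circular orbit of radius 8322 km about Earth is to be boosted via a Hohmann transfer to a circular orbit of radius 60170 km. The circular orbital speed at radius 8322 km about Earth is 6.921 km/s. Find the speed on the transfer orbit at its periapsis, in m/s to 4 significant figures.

v = 9174 m/s

From the circular-orbit relation v² = μ/r at r = 8322 km: μ = v²r = (6.921)² × 8322 = 3.98626×10^5 km³/s².
Transfer-ellipse semi-major axis a_t = (r₁ + r₂)/2 = (8322 + 60170)/2 = 34246 km.
The periapsis of the transfer ellipse is at r = 8322 km.
Applying v² = μ(2/r − 1/a_t): v = 9.174 km/s.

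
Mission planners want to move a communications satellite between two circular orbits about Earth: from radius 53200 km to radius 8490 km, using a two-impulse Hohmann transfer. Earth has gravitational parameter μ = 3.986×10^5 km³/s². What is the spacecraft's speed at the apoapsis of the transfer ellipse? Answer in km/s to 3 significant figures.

v = 1.44 km/s

The Hohmann ellipse has a_t = (r₁ + r₂)/2 = 30845 km.
The apoapsis of the transfer ellipse is at r = 53200 km.
Applying v² = μ(2/r − 1/a_t): v = 1.436 km/s.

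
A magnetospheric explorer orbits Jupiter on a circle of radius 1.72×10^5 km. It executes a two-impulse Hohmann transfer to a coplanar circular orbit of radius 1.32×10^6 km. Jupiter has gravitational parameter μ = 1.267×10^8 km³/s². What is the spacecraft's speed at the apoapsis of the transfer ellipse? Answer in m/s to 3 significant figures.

v = 4700 m/s

The Hohmann ellipse has a_t = (r₁ + r₂)/2 = 7.460×10^5 km.
At apoapsis, r = 1.320×10^6 km.
From the vis-viva equation, v = √[μ(2/r − 1/a_t)] = 4.704 km/s.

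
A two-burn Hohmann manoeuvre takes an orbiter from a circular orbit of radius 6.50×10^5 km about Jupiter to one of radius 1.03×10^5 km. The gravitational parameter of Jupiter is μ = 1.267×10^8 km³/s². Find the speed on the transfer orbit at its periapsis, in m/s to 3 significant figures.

v = 46100 m/s

Semi-major axis of the transfer orbit: a_t = (6.500×10^5 + 1.030×10^5)/2 = 3.765×10^5 km.
The periapsis of the transfer ellipse is at r = 1.030×10^5 km.
Vis-viva: v = √[μ(2/r − 1/a_t)] = √[1.267×10^8 × (2/1.030×10^5 − 1/3.765×10^5)] = 46.08 km/s.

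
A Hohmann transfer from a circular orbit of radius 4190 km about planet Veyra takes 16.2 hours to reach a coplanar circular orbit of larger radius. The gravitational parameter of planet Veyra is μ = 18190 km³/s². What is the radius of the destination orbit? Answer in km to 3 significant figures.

Transfer time t = 16.2 hours = 58320 s, and t = π√(a_t³/μ).
So a_t = (μ t²/π²)^(1/3) = (18190 × (58320)² / π²)^(1/3) = 18438 km.
Since a_t = (r₁ + r₂)/2, r₂ = 2a_t − r₁ = 2×18438 − 4190 = 32686 km.

r₂ = 32700 km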